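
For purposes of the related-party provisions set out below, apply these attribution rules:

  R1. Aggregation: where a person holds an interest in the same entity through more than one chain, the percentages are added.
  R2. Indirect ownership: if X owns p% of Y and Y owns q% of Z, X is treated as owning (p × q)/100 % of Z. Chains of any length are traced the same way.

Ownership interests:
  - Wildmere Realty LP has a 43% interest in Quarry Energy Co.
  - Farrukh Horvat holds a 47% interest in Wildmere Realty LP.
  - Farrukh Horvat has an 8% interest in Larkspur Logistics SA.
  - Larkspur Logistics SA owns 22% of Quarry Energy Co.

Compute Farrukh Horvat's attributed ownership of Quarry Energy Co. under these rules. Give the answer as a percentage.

Chain via Larkspur Logistics SA (R2): 8% × 22% = 1.76% of Quarry Energy Co.
Chain via Wildmere Realty LP (R2): 47% × 43% = 20.21% of Quarry Energy Co.
Aggregating (R1): 1.76% + 20.21% = 21.97%.

21.97%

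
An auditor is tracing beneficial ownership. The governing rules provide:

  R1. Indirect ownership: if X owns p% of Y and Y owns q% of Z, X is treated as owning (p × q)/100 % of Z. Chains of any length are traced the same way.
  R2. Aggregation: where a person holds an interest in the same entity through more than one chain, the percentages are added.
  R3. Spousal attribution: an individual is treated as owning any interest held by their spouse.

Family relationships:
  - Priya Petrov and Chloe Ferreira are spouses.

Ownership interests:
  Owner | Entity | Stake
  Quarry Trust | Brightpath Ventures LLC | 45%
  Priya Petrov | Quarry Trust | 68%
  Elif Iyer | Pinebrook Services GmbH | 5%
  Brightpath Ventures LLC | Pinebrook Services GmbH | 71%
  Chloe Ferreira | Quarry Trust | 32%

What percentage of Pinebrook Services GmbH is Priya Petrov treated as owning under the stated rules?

By spousal attribution (R3), Priya Petrov is treated as also owning Chloe Ferreira's interest in Quarry Trust, giving 68% + 32% = 100%.
Chain via Quarry Trust → Brightpath Ventures LLC (R1): 100% × 45% × 71% = 31.95% of Pinebrook Services GmbH.

31.95%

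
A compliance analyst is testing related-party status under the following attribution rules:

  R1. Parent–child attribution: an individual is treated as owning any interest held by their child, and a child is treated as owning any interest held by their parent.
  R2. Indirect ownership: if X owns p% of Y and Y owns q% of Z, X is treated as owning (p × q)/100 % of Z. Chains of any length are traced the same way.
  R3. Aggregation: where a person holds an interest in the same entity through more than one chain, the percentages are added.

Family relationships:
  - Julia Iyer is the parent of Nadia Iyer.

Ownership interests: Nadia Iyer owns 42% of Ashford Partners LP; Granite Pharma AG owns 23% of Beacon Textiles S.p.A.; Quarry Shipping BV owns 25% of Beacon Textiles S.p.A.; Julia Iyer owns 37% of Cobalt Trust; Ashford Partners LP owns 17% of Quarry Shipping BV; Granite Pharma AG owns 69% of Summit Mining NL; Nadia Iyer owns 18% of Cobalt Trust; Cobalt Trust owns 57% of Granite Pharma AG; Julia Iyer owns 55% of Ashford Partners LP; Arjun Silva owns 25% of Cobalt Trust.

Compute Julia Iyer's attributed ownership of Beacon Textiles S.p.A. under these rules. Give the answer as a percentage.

By parent–child attribution (R1), Julia Iyer is treated as also owning Nadia Iyer's interest in Cobalt Trust, giving 37% + 18% = 55%.
By parent–child attribution (R1), Julia Iyer is treated as also owning Nadia Iyer's interest in Ashford Partners LP, giving 55% + 42% = 97%.
Chain via Cobalt Trust → Granite Pharma AG (R2): 55% × 57% × 23% = 7.2105% of Beacon Textiles S.p.A.
Chain via Ashford Partners LP → Quarry Shipping BV (R2): 97% × 17% × 25% = 4.1225% of Beacon Textiles S.p.A.
Aggregating (R3): 7.2105% + 4.1225% = 11.333%.

11.333%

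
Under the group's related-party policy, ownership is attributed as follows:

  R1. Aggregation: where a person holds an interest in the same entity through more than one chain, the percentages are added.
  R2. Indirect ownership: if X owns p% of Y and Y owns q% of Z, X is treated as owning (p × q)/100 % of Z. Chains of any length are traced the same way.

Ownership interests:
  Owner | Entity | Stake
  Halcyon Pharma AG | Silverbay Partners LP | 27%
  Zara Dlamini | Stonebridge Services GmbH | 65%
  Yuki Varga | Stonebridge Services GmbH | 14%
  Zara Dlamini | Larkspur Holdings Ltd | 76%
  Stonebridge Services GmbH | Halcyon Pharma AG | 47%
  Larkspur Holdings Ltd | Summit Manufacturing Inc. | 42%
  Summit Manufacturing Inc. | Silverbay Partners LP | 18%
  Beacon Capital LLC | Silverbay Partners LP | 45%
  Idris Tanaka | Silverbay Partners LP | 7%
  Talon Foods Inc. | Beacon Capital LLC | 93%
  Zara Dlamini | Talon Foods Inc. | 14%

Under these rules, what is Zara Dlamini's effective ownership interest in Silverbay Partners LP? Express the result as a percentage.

19.8531%

Chain via Larkspur Holdings Ltd → Summit Manufacturing Inc. (R2): 76% × 42% × 18% = 5.7456% of Silverbay Partners LP.
Chain via Stonebridge Services GmbH → Halcyon Pharma AG (R2): 65% × 47% × 27% = 8.2485% of Silverbay Partners LP.
Chain via Talon Foods Inc. → Beacon Capital LLC (R2): 14% × 93% × 45% = 5.859% of Silverbay Partners LP.
Aggregating (R1): 5.7456% + 8.2485% + 5.859% = 19.8531%.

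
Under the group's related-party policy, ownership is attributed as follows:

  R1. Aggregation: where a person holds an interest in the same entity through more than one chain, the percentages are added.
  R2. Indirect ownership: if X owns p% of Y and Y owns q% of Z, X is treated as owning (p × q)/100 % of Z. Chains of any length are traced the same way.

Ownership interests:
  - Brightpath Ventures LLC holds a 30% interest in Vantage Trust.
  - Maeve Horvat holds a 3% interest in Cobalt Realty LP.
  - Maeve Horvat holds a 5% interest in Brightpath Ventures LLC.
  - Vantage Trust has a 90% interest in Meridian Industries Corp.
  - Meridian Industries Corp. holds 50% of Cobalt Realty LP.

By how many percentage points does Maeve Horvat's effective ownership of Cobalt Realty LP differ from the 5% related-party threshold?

Chain via Brightpath Ventures LLC → Vantage Trust → Meridian Industries Corp. (R2): 5% × 30% × 90% × 50% = 0.675% of Cobalt Realty LP.
Direct interest in Cobalt Realty LP: 3%.
Aggregating (R1): 0.675% + 3% = 3.675%.
3.675% falls short of the 5% threshold by 1.325 percentage points.

1.325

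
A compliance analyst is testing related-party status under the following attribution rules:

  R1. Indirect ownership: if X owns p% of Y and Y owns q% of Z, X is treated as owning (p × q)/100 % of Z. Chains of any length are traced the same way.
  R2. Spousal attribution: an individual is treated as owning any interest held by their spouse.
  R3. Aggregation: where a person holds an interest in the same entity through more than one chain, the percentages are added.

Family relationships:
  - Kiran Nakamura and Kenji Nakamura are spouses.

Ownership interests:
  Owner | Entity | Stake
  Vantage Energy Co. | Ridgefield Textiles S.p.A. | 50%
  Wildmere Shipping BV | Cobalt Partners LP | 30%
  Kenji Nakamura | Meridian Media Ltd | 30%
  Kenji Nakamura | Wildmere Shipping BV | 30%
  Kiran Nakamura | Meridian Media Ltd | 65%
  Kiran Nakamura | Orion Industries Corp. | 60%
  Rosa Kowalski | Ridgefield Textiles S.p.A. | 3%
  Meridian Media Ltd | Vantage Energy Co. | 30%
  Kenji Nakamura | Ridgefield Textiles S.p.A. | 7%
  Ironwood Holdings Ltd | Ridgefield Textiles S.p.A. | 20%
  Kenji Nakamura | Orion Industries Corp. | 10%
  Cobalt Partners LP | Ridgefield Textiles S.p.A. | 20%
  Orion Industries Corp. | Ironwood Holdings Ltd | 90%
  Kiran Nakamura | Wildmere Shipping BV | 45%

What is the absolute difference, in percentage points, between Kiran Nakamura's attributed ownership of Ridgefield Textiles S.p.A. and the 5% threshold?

33.35

By spousal attribution (R2), Kiran Nakamura is treated as also owning Kenji Nakamura's interest in Wildmere Shipping BV, giving 45% + 30% = 75%.
By spousal attribution (R2), Kiran Nakamura is treated as also owning Kenji Nakamura's interest in Meridian Media Ltd, giving 65% + 30% = 95%.
By spousal attribution (R2), Kiran Nakamura is treated as also owning Kenji Nakamura's interest in Orion Industries Corp, giving 60% + 10% = 70%.
By spousal attribution (R2), Kiran Nakamura is treated as owning Kenji Nakamura's 7% interest in Ridgefield Textiles S.p.A.
Chain via Wildmere Shipping BV → Cobalt Partners LP (R1): 75% × 30% × 20% = 4.5% of Ridgefield Textiles S.p.A.
Chain via Meridian Media Ltd → Vantage Energy Co. (R1): 95% × 30% × 50% = 14.25% of Ridgefield Textiles S.p.A.
Chain via Orion Industries Corp. → Ironwood Holdings Ltd (R1): 70% × 90% × 20% = 12.6% of Ridgefield Textiles S.p.A.
Direct interest in Ridgefield Textiles S.p.A: 7%.
Aggregating (R3): 4.5% + 14.25% + 12.6% + 7% = 38.35%.
38.35% exceeds the 5% threshold by 33.35 percentage points.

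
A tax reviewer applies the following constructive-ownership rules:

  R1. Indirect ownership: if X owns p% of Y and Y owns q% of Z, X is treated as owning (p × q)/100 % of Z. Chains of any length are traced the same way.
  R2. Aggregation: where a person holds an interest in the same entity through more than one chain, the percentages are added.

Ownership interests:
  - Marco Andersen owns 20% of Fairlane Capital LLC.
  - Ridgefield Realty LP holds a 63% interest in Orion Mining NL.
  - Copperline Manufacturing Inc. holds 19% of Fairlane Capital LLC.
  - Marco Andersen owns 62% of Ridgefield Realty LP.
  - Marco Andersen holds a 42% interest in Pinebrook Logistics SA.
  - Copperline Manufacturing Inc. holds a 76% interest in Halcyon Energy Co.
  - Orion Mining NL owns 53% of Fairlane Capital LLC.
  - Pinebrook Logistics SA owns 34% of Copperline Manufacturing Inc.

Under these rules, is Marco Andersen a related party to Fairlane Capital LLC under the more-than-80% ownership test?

No

Chain via Ridgefield Realty LP → Orion Mining NL (R1): 62% × 63% × 53% = 20.7018% of Fairlane Capital LLC.
Chain via Pinebrook Logistics SA → Copperline Manufacturing Inc. (R1): 42% × 34% × 19% = 2.7132% of Fairlane Capital LLC.
Direct interest in Fairlane Capital LLC: 20%.
Aggregating (R2): 20.7018% + 2.7132% + 20% = 43.415%.
43.415% does not exceed the 80% threshold, so Marco is not a related party to Fairlane Capital LLC.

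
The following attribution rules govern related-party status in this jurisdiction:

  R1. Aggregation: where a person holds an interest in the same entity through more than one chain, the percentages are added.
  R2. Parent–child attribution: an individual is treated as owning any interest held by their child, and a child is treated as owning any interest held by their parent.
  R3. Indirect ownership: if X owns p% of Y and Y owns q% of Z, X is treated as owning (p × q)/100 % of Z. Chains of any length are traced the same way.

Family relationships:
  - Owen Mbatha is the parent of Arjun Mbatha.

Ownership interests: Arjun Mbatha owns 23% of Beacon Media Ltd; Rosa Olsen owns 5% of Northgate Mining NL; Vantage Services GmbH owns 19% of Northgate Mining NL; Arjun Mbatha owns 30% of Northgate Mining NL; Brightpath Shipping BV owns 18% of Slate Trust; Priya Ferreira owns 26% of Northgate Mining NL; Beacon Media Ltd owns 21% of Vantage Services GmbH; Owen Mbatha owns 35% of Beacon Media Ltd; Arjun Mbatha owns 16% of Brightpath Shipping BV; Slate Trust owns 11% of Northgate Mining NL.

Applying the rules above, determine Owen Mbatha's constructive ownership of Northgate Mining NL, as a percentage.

32.631%

By parent–child attribution (R2), Owen Mbatha is treated as also owning Arjun Mbatha's interest in Beacon Media Ltd, giving 35% + 23% = 58%.
By parent–child attribution (R2), Owen Mbatha is treated as owning Arjun Mbatha's 16% interest in Brightpath Shipping BV.
By parent–child attribution (R2), Owen Mbatha is treated as owning Arjun Mbatha's 30% interest in Northgate Mining NL.
Chain via Beacon Media Ltd → Vantage Services GmbH (R3): 58% × 21% × 19% = 2.3142% of Northgate Mining NL.
Chain via Brightpath Shipping BV → Slate Trust (R3): 16% × 18% × 11% = 0.3168% of Northgate Mining NL.
Direct interest in Northgate Mining NL: 30%.
Aggregating (R1): 2.3142% + 0.3168% + 30% = 32.631%.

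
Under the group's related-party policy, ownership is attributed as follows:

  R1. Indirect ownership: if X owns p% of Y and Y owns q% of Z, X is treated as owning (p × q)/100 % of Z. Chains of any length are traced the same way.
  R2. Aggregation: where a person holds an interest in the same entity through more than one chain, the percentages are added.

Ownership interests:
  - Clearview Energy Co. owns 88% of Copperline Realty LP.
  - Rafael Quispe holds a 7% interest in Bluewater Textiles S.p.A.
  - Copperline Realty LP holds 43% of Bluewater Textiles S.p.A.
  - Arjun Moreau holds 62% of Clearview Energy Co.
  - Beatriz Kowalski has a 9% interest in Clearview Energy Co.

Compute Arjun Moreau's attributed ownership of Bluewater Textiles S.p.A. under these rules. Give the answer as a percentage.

23.4608%

Chain via Clearview Energy Co. → Copperline Realty LP (R1): 62% × 88% × 43% = 23.4608% of Bluewater Textiles S.p.A.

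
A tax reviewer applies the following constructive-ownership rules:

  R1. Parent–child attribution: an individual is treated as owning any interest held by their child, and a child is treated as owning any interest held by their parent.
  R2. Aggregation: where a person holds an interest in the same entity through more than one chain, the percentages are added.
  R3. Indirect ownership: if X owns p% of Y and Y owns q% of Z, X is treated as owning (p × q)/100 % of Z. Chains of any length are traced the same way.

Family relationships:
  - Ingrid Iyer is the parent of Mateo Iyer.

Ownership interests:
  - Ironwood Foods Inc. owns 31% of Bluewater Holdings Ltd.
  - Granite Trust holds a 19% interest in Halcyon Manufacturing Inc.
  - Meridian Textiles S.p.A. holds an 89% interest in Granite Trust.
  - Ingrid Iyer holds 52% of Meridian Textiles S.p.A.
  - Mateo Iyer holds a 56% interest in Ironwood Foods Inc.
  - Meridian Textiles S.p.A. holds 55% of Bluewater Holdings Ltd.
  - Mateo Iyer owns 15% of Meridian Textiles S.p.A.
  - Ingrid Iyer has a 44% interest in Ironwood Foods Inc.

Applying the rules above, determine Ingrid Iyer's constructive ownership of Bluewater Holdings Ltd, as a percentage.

67.85%

By parent–child attribution (R1), Ingrid Iyer is treated as also owning Mateo Iyer's interest in Meridian Textiles S.p.A, giving 52% + 15% = 67%.
By parent–child attribution (R1), Ingrid Iyer is treated as also owning Mateo Iyer's interest in Ironwood Foods Inc, giving 44% + 56% = 100%.
Chain via Meridian Textiles S.p.A. (R3): 67% × 55% = 36.85% of Bluewater Holdings Ltd.
Chain via Ironwood Foods Inc. (R3): 100% × 31% = 31% of Bluewater Holdings Ltd.
Aggregating (R2): 36.85% + 31% = 67.85%.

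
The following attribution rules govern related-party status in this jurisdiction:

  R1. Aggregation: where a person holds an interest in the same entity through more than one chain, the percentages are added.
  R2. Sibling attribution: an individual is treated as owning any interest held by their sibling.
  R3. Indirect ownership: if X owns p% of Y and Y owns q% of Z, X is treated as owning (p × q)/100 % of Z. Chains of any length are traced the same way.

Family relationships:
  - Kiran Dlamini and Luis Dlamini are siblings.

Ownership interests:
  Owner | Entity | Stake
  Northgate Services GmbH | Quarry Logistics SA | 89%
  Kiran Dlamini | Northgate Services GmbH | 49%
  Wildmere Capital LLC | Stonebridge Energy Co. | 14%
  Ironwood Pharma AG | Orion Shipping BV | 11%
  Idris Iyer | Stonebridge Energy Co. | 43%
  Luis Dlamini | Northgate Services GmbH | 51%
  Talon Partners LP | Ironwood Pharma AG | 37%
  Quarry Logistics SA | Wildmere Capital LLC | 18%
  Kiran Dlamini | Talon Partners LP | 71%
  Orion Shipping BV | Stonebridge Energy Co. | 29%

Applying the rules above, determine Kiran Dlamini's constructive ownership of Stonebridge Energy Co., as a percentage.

3.080813%

By sibling attribution (R2), Kiran Dlamini is treated as also owning Luis Dlamini's interest in Northgate Services GmbH, giving 49% + 51% = 100%.
Chain via Talon Partners LP → Ironwood Pharma AG → Orion Shipping BV (R3): 71% × 37% × 11% × 29% = 0.838013% of Stonebridge Energy Co.
Chain via Northgate Services GmbH → Quarry Logistics SA → Wildmere Capital LLC (R3): 100% × 89% × 18% × 14% = 2.2428% of Stonebridge Energy Co.
Aggregating (R1): 0.838013% + 2.2428% = 3.080813%.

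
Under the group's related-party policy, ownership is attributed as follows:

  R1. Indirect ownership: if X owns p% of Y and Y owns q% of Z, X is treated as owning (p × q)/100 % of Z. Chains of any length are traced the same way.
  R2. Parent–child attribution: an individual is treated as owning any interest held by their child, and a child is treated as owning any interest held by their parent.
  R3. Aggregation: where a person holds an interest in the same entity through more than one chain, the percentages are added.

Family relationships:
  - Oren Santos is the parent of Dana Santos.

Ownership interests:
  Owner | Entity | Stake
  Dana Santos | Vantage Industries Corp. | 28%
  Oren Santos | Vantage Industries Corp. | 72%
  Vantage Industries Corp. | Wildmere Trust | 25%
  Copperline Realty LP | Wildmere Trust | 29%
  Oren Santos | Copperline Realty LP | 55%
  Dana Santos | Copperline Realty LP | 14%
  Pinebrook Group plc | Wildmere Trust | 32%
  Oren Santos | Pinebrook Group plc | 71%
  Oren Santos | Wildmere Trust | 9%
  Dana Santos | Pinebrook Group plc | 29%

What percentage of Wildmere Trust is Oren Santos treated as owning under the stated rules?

86.01%

By parent–child attribution (R2), Oren Santos is treated as also owning Dana Santos's interest in Pinebrook Group plc, giving 71% + 29% = 100%.
By parent–child attribution (R2), Oren Santos is treated as also owning Dana Santos's interest in Copperline Realty LP, giving 55% + 14% = 69%.
By parent–child attribution (R2), Oren Santos is treated as also owning Dana Santos's interest in Vantage Industries Corp, giving 72% + 28% = 100%.
Chain via Pinebrook Group plc (R1): 100% × 32% = 32% of Wildmere Trust.
Chain via Copperline Realty LP (R1): 69% × 29% = 20.01% of Wildmere Trust.
Chain via Vantage Industries Corp. (R1): 100% × 25% = 25% of Wildmere Trust.
Direct interest in Wildmere Trust: 9%.
Aggregating (R3): 32% + 20.01% + 25% + 9% = 86.01%.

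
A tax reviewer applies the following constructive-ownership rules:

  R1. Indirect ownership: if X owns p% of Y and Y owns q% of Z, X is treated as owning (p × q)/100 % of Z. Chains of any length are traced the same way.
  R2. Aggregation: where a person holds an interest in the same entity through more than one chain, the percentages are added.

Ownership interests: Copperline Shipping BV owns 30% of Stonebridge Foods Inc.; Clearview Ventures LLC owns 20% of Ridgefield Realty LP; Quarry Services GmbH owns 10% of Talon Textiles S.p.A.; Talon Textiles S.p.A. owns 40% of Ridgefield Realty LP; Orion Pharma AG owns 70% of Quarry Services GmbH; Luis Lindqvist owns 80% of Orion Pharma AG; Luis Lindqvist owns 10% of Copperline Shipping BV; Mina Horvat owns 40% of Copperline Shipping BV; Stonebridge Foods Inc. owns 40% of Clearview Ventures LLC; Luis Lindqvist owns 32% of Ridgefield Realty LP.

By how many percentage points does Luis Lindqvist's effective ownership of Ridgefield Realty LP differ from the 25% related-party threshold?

9.48

Chain via Copperline Shipping BV → Stonebridge Foods Inc. → Clearview Ventures LLC (R1): 10% × 30% × 40% × 20% = 0.24% of Ridgefield Realty LP.
Chain via Orion Pharma AG → Quarry Services GmbH → Talon Textiles S.p.A. (R1): 80% × 70% × 10% × 40% = 2.24% of Ridgefield Realty LP.
Direct interest in Ridgefield Realty LP: 32%.
Aggregating (R2): 0.24% + 2.24% + 32% = 34.48%.
34.48% exceeds the 25% threshold by 9.48 percentage points.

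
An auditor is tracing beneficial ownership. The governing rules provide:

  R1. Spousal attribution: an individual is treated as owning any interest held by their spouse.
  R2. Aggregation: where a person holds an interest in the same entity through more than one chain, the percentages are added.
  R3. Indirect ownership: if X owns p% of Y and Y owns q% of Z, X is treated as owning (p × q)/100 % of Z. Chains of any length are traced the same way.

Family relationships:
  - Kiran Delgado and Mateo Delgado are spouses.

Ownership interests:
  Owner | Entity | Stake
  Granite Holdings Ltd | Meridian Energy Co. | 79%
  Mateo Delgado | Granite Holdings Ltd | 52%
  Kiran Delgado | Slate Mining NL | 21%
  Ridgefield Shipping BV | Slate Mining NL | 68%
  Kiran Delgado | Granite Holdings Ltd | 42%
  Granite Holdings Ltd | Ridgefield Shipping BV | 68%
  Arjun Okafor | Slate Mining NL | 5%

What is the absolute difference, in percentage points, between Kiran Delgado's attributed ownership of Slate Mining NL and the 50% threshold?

By spousal attribution (R1), Kiran Delgado is treated as also owning Mateo Delgado's interest in Granite Holdings Ltd, giving 42% + 52% = 94%.
Chain via Granite Holdings Ltd → Ridgefield Shipping BV (R3): 94% × 68% × 68% = 43.4656% of Slate Mining NL.
Direct interest in Slate Mining NL: 21%.
Aggregating (R2): 43.4656% + 21% = 64.4656%.
64.4656% exceeds the 50% threshold by 14.4656 percentage points.

14.4656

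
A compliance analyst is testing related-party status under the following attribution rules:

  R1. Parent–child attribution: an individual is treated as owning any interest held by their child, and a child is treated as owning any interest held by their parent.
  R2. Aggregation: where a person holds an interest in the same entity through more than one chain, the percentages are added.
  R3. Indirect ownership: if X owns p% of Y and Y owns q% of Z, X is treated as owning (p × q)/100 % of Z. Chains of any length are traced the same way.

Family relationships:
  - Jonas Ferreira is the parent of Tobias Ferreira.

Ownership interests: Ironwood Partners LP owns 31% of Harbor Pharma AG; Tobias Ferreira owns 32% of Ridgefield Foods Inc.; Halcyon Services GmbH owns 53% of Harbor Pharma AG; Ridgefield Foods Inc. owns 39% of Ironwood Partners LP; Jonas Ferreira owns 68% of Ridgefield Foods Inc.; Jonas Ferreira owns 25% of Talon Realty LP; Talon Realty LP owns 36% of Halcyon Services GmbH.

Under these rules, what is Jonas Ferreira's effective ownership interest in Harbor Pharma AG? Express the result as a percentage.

16.86%

By parent–child attribution (R1), Jonas Ferreira is treated as also owning Tobias Ferreira's interest in Ridgefield Foods Inc, giving 68% + 32% = 100%.
Chain via Talon Realty LP → Halcyon Services GmbH (R3): 25% × 36% × 53% = 4.77% of Harbor Pharma AG.
Chain via Ridgefield Foods Inc. → Ironwood Partners LP (R3): 100% × 39% × 31% = 12.09% of Harbor Pharma AG.
Aggregating (R2): 4.77% + 12.09% = 16.86%.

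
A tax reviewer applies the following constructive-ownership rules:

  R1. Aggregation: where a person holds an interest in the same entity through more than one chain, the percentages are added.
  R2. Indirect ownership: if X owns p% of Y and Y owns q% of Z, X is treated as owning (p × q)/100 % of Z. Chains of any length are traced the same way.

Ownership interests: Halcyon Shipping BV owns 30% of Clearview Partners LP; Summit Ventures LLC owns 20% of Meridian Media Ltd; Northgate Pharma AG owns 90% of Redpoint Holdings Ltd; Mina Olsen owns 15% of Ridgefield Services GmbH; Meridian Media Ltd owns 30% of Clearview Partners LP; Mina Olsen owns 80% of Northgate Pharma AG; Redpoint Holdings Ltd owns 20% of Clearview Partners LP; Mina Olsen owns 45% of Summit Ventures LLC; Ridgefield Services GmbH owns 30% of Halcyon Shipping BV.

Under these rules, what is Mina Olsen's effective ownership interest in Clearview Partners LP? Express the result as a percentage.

Chain via Ridgefield Services GmbH → Halcyon Shipping BV (R2): 15% × 30% × 30% = 1.35% of Clearview Partners LP.
Chain via Northgate Pharma AG → Redpoint Holdings Ltd (R2): 80% × 90% × 20% = 14.4% of Clearview Partners LP.
Chain via Summit Ventures LLC → Meridian Media Ltd (R2): 45% × 20% × 30% = 2.7% of Clearview Partners LP.
Aggregating (R1): 1.35% + 14.4% + 2.7% = 18.45%.

18.45%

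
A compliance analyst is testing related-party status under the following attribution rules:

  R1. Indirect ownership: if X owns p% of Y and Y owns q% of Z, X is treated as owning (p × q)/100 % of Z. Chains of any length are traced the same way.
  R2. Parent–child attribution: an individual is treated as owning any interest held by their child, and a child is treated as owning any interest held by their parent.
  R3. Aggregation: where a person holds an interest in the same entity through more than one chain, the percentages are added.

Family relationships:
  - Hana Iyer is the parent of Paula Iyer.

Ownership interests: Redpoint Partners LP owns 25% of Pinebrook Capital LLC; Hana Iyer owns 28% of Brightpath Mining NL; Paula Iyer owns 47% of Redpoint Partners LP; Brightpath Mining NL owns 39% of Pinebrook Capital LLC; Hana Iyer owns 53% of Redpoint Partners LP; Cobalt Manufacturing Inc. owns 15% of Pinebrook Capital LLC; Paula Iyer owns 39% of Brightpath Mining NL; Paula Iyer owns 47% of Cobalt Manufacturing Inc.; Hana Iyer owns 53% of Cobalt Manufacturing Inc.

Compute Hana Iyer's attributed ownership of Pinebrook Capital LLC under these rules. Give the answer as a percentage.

66.13%

By parent–child attribution (R2), Hana Iyer is treated as also owning Paula Iyer's interest in Cobalt Manufacturing Inc, giving 53% + 47% = 100%.
By parent–child attribution (R2), Hana Iyer is treated as also owning Paula Iyer's interest in Redpoint Partners LP, giving 53% + 47% = 100%.
By parent–child attribution (R2), Hana Iyer is treated as also owning Paula Iyer's interest in Brightpath Mining NL, giving 28% + 39% = 67%.
Chain via Cobalt Manufacturing Inc. (R1): 100% × 15% = 15% of Pinebrook Capital LLC.
Chain via Redpoint Partners LP (R1): 100% × 25% = 25% of Pinebrook Capital LLC.
Chain via Brightpath Mining NL (R1): 67% × 39% = 26.13% of Pinebrook Capital LLC.
Aggregating (R3): 15% + 25% + 26.13% = 66.13%.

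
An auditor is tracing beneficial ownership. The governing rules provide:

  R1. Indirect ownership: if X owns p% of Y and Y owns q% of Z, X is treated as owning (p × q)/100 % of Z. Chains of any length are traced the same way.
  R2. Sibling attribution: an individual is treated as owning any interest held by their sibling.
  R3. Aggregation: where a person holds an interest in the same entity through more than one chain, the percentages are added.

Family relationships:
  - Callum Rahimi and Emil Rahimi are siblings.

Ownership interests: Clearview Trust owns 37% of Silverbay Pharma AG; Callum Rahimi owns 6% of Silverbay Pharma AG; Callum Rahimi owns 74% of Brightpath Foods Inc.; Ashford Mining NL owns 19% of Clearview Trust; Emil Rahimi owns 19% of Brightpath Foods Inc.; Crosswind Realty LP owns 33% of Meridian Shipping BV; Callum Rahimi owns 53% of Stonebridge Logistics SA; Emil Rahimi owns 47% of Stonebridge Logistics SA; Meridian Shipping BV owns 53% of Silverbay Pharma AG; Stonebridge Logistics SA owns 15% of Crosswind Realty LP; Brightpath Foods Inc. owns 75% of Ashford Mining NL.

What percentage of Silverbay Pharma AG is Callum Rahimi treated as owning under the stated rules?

By sibling attribution (R2), Callum Rahimi is treated as also owning Emil Rahimi's interest in Stonebridge Logistics SA, giving 53% + 47% = 100%.
By sibling attribution (R2), Callum Rahimi is treated as also owning Emil Rahimi's interest in Brightpath Foods Inc, giving 74% + 19% = 93%.
Chain via Stonebridge Logistics SA → Crosswind Realty LP → Meridian Shipping BV (R1): 100% × 15% × 33% × 53% = 2.6235% of Silverbay Pharma AG.
Chain via Brightpath Foods Inc. → Ashford Mining NL → Clearview Trust (R1): 93% × 75% × 19% × 37% = 4.903425% of Silverbay Pharma AG.
Direct interest in Silverbay Pharma AG: 6%.
Aggregating (R3): 2.6235% + 4.903425% + 6% = 13.526925%.

13.526925%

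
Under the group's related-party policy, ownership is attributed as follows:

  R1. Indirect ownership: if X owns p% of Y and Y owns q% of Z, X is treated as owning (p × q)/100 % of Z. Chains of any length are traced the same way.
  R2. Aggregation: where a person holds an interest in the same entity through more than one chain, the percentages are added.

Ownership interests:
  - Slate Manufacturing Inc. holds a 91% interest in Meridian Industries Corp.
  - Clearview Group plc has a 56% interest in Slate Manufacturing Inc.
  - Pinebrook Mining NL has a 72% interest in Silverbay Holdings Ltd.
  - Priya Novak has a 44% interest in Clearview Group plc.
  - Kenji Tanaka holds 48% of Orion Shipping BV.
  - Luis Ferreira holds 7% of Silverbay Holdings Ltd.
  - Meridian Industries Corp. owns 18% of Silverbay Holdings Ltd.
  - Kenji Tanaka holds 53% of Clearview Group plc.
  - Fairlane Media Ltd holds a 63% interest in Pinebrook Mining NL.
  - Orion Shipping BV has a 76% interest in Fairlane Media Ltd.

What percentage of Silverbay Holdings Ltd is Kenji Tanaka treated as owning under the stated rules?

Chain via Orion Shipping BV → Fairlane Media Ltd → Pinebrook Mining NL (R1): 48% × 76% × 63% × 72% = 16.547328% of Silverbay Holdings Ltd.
Chain via Clearview Group plc → Slate Manufacturing Inc. → Meridian Industries Corp. (R1): 53% × 56% × 91% × 18% = 4.861584% of Silverbay Holdings Ltd.
Aggregating (R2): 16.547328% + 4.861584% = 21.408912%.

21.408912%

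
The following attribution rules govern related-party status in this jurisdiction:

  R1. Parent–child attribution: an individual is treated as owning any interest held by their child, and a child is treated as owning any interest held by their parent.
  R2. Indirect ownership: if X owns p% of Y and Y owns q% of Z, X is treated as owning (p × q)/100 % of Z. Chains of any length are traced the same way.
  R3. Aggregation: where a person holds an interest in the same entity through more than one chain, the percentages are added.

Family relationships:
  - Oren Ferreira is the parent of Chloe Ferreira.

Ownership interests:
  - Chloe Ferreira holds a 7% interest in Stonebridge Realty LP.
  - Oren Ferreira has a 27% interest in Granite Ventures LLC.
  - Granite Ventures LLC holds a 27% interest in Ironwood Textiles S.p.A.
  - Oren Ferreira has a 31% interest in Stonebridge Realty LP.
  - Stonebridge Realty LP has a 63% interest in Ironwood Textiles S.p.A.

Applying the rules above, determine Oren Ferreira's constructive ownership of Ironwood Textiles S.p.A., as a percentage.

By parent–child attribution (R1), Oren Ferreira is treated as also owning Chloe Ferreira's interest in Stonebridge Realty LP, giving 31% + 7% = 38%.
Chain via Granite Ventures LLC (R2): 27% × 27% = 7.29% of Ironwood Textiles S.p.A.
Chain via Stonebridge Realty LP (R2): 38% × 63% = 23.94% of Ironwood Textiles S.p.A.
Aggregating (R3): 7.29% + 23.94% = 31.23%.

31.23%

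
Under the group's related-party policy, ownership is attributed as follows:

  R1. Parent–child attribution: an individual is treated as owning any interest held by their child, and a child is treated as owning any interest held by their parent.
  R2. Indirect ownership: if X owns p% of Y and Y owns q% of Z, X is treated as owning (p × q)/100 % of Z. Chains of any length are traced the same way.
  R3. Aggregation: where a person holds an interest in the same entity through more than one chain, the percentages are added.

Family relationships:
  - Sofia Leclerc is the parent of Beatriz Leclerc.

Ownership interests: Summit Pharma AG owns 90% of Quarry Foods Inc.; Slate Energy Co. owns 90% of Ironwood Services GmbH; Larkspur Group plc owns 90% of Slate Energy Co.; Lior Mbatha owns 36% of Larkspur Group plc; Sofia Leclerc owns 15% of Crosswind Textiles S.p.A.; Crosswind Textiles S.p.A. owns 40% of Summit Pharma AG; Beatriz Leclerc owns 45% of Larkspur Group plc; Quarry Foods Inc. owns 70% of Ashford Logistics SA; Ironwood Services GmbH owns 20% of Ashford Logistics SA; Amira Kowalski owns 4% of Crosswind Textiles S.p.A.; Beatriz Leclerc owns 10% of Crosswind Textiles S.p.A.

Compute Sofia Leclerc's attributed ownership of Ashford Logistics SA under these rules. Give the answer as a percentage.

By parent–child attribution (R1), Sofia Leclerc is treated as also owning Beatriz Leclerc's interest in Crosswind Textiles S.p.A, giving 15% + 10% = 25%.
By parent–child attribution (R1), Sofia Leclerc is treated as owning Beatriz Leclerc's 45% interest in Larkspur Group plc.
Chain via Crosswind Textiles S.p.A. → Summit Pharma AG → Quarry Foods Inc. (R2): 25% × 40% × 90% × 70% = 6.3% of Ashford Logistics SA.
Chain via Larkspur Group plc → Slate Energy Co. → Ironwood Services GmbH (R2): 45% × 90% × 90% × 20% = 7.29% of Ashford Logistics SA.
Aggregating (R3): 6.3% + 7.29% = 13.59%.

13.59%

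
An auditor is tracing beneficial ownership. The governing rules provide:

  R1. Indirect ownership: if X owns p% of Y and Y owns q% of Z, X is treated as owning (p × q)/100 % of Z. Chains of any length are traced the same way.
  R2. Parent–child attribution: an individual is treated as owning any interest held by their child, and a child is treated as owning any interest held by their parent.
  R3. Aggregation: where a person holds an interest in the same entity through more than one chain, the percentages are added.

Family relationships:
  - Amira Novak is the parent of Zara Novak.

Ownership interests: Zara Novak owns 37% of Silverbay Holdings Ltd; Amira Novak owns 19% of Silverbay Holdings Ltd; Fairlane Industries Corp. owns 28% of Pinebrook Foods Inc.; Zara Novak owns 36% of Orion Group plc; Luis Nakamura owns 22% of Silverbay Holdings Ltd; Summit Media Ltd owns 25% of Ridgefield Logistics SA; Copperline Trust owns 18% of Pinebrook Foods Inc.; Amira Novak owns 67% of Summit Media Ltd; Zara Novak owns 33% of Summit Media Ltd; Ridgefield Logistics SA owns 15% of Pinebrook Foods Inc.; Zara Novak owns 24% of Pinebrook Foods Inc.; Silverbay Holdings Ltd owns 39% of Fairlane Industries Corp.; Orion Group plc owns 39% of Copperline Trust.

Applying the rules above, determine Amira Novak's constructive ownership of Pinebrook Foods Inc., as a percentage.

By parent–child attribution (R2), Amira Novak is treated as also owning Zara Novak's interest in Silverbay Holdings Ltd, giving 19% + 37% = 56%.
By parent–child attribution (R2), Amira Novak is treated as also owning Zara Novak's interest in Summit Media Ltd, giving 67% + 33% = 100%.
By parent–child attribution (R2), Amira Novak is treated as owning Zara Novak's 36% interest in Orion Group plc.
By parent–child attribution (R2), Amira Novak is treated as owning Zara Novak's 24% interest in Pinebrook Foods Inc.
Chain via Silverbay Holdings Ltd → Fairlane Industries Corp. (R1): 56% × 39% × 28% = 6.1152% of Pinebrook Foods Inc.
Chain via Summit Media Ltd → Ridgefield Logistics SA (R1): 100% × 25% × 15% = 3.75% of Pinebrook Foods Inc.
Chain via Orion Group plc → Copperline Trust (R1): 36% × 39% × 18% = 2.5272% of Pinebrook Foods Inc.
Direct interest in Pinebrook Foods Inc: 24%.
Aggregating (R3): 6.1152% + 3.75% + 2.5272% + 24% = 36.3924%.

36.3924%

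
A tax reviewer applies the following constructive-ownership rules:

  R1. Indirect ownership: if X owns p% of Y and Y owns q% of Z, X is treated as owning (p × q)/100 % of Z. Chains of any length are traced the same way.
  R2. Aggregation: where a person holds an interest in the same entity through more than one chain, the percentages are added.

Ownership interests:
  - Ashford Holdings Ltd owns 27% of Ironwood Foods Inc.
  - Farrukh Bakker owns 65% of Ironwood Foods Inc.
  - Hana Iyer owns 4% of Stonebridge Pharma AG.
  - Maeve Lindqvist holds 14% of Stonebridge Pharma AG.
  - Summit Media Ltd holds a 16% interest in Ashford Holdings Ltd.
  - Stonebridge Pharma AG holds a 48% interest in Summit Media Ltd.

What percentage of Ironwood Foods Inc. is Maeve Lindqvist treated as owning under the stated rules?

0.290304%

Chain via Stonebridge Pharma AG → Summit Media Ltd → Ashford Holdings Ltd (R1): 14% × 48% × 16% × 27% = 0.290304% of Ironwood Foods Inc.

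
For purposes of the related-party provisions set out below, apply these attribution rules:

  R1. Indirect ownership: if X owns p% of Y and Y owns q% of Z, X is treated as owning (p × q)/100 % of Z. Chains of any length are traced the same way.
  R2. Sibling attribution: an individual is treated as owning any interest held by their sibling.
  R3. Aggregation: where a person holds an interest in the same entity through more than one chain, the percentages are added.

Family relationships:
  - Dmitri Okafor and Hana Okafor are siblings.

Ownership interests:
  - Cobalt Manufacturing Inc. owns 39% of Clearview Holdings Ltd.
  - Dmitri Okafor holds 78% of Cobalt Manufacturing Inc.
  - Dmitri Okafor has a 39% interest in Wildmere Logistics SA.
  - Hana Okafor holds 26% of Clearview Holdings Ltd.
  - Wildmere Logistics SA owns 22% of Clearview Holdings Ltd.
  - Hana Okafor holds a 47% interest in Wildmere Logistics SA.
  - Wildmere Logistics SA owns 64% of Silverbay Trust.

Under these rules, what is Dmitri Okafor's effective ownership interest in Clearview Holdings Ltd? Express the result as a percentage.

By sibling attribution (R2), Dmitri Okafor is treated as also owning Hana Okafor's interest in Wildmere Logistics SA, giving 39% + 47% = 86%.
By sibling attribution (R2), Dmitri Okafor is treated as owning Hana Okafor's 26% interest in Clearview Holdings Ltd.
Chain via Cobalt Manufacturing Inc. (R1): 78% × 39% = 30.42% of Clearview Holdings Ltd.
Chain via Wildmere Logistics SA (R1): 86% × 22% = 18.92% of Clearview Holdings Ltd.
Direct interest in Clearview Holdings Ltd: 26%.
Aggregating (R3): 30.42% + 18.92% + 26% = 75.34%.

75.34%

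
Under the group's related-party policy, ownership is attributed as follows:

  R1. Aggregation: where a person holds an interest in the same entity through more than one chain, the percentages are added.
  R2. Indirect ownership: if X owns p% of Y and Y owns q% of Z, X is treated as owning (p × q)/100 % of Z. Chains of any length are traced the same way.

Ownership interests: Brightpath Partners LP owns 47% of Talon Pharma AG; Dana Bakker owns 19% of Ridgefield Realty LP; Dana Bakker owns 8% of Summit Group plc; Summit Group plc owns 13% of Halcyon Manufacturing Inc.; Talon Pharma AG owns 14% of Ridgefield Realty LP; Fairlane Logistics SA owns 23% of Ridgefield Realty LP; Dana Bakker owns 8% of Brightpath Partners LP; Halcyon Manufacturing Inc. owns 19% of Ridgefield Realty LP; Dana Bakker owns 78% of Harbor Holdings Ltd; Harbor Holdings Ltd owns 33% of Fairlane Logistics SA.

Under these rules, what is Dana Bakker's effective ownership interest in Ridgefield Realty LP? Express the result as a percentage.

Chain via Summit Group plc → Halcyon Manufacturing Inc. (R2): 8% × 13% × 19% = 0.1976% of Ridgefield Realty LP.
Chain via Brightpath Partners LP → Talon Pharma AG (R2): 8% × 47% × 14% = 0.5264% of Ridgefield Realty LP.
Chain via Harbor Holdings Ltd → Fairlane Logistics SA (R2): 78% × 33% × 23% = 5.9202% of Ridgefield Realty LP.
Direct interest in Ridgefield Realty LP: 19%.
Aggregating (R1): 0.1976% + 0.5264% + 5.9202% + 19% = 25.6442%.

25.6442%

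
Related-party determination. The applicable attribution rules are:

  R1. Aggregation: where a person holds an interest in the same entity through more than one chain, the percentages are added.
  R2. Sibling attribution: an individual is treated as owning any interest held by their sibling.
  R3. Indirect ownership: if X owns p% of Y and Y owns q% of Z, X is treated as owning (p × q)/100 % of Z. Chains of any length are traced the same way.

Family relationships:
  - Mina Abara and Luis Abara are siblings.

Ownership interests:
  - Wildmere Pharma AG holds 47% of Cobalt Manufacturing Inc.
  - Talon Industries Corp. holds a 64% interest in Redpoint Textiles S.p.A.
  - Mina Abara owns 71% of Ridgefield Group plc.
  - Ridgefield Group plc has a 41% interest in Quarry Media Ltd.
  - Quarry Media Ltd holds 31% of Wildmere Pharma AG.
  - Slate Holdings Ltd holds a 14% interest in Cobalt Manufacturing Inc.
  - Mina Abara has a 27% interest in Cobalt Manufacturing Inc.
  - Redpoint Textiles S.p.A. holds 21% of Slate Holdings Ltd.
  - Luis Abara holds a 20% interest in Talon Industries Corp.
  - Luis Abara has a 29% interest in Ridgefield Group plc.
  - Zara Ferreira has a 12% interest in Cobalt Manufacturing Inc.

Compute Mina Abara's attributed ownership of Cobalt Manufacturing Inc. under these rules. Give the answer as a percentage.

By sibling attribution (R2), Mina Abara is treated as also owning Luis Abara's interest in Ridgefield Group plc, giving 71% + 29% = 100%.
By sibling attribution (R2), Mina Abara is treated as owning Luis Abara's 20% interest in Talon Industries Corp.
Chain via Ridgefield Group plc → Quarry Media Ltd → Wildmere Pharma AG (R3): 100% × 41% × 31% × 47% = 5.9737% of Cobalt Manufacturing Inc.
Direct interest in Cobalt Manufacturing Inc: 27%.
Chain via Talon Industries Corp. → Redpoint Textiles S.p.A. → Slate Holdings Ltd (R3): 20% × 64% × 21% × 14% = 0.37632% of Cobalt Manufacturing Inc.
Aggregating (R1): 5.9737% + 27% + 0.37632% = 33.35002%.

33.35002%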